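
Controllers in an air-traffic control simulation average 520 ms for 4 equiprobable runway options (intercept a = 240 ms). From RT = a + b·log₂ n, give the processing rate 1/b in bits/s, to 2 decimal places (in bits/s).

b = (520 − 240)/log₂ 4 = 280/2 = 140.000 ms per bit = 0.14000 s/bit; the reciprocal is 7.143 bits/s.

7.14 bits/s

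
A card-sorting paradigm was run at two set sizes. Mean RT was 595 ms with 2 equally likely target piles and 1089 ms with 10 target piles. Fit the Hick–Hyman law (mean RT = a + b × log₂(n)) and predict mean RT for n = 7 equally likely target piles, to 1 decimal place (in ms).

RT is linear in log₂ n, so two points fix the line:
  b = (1089 − 595) / (log₂ 10 − log₂ 2) = 494 / (3.3219 − 1) = 212.754 ms/bit
  a = 595 − 212.754 × 1 = 382.246 ms
Then RT(7) = 382.246 + 212.754 × log₂ 7 = 382.246 + 212.754 × 2.8074 ≈ 979.522 ms.

979.5 ms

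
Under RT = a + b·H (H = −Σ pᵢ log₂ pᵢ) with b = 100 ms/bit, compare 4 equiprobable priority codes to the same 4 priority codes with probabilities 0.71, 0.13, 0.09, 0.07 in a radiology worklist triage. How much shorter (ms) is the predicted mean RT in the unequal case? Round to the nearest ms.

69 ms

Equiprobable entropy H₀ = log₂ 4 = 2.0000 bits.
Skewed entropy H = −Σ pᵢ log₂ pᵢ = 1.3147 bits.
ΔRT = b·(H₀ − H) = 100 × 0.6853 = 68.53 ms.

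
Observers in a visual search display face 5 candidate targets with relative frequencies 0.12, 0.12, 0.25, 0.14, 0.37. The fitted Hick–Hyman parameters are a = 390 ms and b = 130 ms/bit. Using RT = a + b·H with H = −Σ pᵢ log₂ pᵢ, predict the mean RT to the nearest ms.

Entropy contributions −pᵢ log₂ pᵢ: 0.3671, 0.3671, 0.5000, 0.3971, 0.5307; sum H = 2.1620 bits.
RT = a + bH = 390 + 130·2.1620 = 671.06 ms.

671 ms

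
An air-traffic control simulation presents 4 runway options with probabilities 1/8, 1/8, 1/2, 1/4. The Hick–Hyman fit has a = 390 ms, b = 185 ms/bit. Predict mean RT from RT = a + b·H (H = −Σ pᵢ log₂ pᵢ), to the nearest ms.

Each term −pᵢ log₂ pᵢ: 0.125·3 + 0.125·3 + 0.5·1 + 0.25·2; summed, H = 1.750 bits.
Mean RT = a + bH = 390 + 185·1.750 = 713.75 ms.

714 ms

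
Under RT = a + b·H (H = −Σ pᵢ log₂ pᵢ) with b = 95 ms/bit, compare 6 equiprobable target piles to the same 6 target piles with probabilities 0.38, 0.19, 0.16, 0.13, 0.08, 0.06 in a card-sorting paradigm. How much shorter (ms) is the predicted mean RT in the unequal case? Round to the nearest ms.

25 ms

Equiprobable entropy H₀ = log₂ 6 = 2.5850 bits.
Skewed entropy H = −Σ pᵢ log₂ pᵢ = 2.3264 bits.
ΔRT = b·(H₀ − H) = 95 × 0.2586 = 24.57 ms.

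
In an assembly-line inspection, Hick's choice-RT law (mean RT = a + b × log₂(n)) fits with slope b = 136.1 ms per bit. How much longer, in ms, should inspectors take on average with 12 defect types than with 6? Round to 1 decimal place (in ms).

136.1 ms

ΔRT = (a + b log₂ n₂) − (a + b log₂ n₁) = b·(log₂ n₂ − log₂ n₁).
log₂(12) − log₂(6) = log₂(12/6) = log₂(2) = 1.
ΔRT = 136.1 × 1.0000 = 136.100 ms.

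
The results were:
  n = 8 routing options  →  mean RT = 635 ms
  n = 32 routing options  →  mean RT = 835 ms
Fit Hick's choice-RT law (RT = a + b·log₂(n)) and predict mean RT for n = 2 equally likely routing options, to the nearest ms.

435 ms

Solve the two-equation system in a and b:
  b = (835 − 635) / (log₂ 32 − log₂ 8) = 200 / (5 − 3) = 100 ms/bit
  a = 635 − 100 × 3 = 335 ms
Then RT(2) = 335 + 100 × log₂ 2 = 335 + 100 × 1 ≈ 435.000 ms.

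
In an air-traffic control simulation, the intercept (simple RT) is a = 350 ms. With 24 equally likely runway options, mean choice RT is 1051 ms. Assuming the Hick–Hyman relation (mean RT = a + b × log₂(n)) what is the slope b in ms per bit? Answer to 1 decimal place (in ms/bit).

152.9 ms/bit

24 alternatives carry log₂ 24 = 4.5850 bits; the choice cost is 1051 − 350 = 701 ms, so b = 701/4.5850 = 152.891 ms/bit.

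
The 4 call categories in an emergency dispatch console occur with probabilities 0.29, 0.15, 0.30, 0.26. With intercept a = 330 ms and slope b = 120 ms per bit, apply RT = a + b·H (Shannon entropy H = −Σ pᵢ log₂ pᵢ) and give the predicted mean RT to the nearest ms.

H = 0.29·log₂(1/0.29) + 0.15·log₂(1/0.15) + 0.30·log₂(1/0.30) + 0.26·log₂(1/0.26) = 1.9548 bits.
RT = 330 + 120 × 1.9548 = 564.58 ms.

565 ms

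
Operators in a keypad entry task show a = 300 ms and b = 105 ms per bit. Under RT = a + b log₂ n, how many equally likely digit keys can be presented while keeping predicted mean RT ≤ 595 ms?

105·log₂ n ≤ 595 − 300 = 295, giving log₂ n ≤ 2.8095 and n ≤ 7.011. The largest whole number is 7.

7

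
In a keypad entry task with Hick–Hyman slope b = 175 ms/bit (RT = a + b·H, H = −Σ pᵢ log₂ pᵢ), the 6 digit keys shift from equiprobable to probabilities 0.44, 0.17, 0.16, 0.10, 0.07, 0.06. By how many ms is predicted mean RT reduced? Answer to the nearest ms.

63 ms

Equiprobable entropy H₀ = log₂ 6 = 2.5850 bits.
Skewed entropy H = −Σ pᵢ log₂ pᵢ = 2.2230 bits.
ΔRT = b·(H₀ − H) = 175 × 0.3619 = 63.34 ms.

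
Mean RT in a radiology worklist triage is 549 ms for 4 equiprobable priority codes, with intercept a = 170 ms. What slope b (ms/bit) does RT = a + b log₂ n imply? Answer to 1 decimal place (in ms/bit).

189.5 ms/bit

b = (549 − 170) / log₂(4) = 379 / 2 = 189.500 ms/bit.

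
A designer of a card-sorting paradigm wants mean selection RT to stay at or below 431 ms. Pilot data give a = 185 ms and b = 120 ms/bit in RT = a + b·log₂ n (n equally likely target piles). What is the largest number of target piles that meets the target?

4

Set 185 + 120·log₂ n ≤ 431 → log₂ n ≤ (431 − 185)/120 = 2.0500.
So n ≤ 2^2.0500 = 4.141; the largest integer n is 4.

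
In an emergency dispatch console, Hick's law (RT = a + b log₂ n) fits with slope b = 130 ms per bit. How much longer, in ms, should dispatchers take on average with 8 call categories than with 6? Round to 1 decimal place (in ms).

Only the slope matters, since a is common to both: ΔRT = b·log₂(n₂/n₁).
log₂(8) − log₂(6) = 3 − 2.5850 = 0.4150.
ΔRT = 130 × 0.4150 = 53.955 ms.

54.0 ms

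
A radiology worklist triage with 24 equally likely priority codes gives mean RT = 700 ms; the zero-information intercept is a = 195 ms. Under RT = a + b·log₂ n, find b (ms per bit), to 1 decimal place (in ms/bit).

110.1 ms/bit

b = (700 − 195) / log₂(24) = 505 / 4.5850 = 110.143 ms/bit.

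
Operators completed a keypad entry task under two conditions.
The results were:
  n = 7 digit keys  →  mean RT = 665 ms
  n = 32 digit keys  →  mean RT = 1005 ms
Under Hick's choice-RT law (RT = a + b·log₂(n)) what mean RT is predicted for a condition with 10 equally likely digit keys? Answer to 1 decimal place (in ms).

RT is linear in log₂ n, so two points fix the line:
  b = (1005 − 665) / (log₂ 32 − log₂ 7) = 340 / (5 − 2.8074) = 155.064 ms/bit
  a = 665 − 155.064 × 2.8074 = 229.681 ms
Then RT(10) = 229.681 + 155.064 × log₂ 10 = 229.681 + 155.064 × 3.3219 ≈ 744.792 ms.

744.8 ms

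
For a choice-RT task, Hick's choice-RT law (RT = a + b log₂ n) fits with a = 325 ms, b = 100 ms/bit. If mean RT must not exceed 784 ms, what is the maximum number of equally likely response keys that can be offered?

Information budget: (784 − 325)/100 = 4.5900 bits, so n ≤ 2^4.5900 = 24.084 → at most 24.

24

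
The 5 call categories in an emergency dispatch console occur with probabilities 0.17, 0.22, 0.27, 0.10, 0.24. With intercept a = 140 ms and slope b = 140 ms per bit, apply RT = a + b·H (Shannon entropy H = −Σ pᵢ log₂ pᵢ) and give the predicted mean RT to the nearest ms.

455 ms

H = 0.17·log₂(1/0.17) + 0.22·log₂(1/0.22) + 0.27·log₂(1/0.27) + 0.10·log₂(1/0.10) + 0.24·log₂(1/0.24) = 2.2515 bits.
RT = 140 + 140 × 2.2515 = 455.21 ms.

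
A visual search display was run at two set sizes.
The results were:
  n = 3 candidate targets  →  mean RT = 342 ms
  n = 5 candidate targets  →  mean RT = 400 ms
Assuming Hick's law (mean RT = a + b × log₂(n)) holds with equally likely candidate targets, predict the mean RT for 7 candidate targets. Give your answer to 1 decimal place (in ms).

Solve the two-equation system in a and b:
  b = (400 − 342) / (log₂ 5 − log₂ 3) = 58 / (2.3219 − 1.5850) = 78.701 ms/bit
  a = 342 − 78.701 × 1.5850 = 217.262 ms
Then RT(7) = 217.262 + 78.701 × log₂ 7 = 217.262 + 78.701 × 2.8074 ≈ 438.204 ms.

438.2 ms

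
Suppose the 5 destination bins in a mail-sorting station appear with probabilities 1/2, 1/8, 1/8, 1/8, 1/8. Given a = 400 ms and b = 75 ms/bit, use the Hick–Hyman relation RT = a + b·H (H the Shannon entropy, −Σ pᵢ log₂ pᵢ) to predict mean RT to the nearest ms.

H = −Σ pᵢ log₂ pᵢ = 0.5·1 + 0.125·3 + 0.125·3 + 0.125·3 + 0.125·3 = 2.000 bits.
RT = 400 + 75 × 2.000 = 550.00 ms.

550 ms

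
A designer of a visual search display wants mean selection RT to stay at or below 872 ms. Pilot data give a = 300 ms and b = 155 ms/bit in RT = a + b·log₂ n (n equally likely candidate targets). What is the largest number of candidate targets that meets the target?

12

Information budget: (872 − 300)/155 = 3.6903 bits, so n ≤ 2^3.6903 = 12.909 → at most 12.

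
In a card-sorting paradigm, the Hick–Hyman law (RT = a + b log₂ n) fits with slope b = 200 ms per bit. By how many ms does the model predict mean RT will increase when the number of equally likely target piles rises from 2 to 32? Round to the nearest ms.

ΔRT = (a + b log₂ n₂) − (a + b log₂ n₁) = b·(log₂ n₂ − log₂ n₁).
log₂(32) − log₂(2) = log₂(32/2) = log₂(16) = 4.
ΔRT = 200 × 4.0000 = 800.000 ms.

800 ms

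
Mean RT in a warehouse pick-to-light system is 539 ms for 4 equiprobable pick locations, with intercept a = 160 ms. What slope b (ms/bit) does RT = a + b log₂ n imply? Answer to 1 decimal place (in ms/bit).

189.5 ms/bit

log₂(4) = 2 bits.
b = (RT − a)/log₂ n = (539 − 160) / 2 = 189.500 ms/bit.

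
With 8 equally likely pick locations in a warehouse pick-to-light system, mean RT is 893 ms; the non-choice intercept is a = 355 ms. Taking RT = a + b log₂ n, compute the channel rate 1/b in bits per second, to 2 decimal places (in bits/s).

b = (893 − 355)/log₂ 8 = 538/3 = 179.333 ms per bit = 0.17933 s/bit; the reciprocal is 5.576 bits/s.

5.58 bits/s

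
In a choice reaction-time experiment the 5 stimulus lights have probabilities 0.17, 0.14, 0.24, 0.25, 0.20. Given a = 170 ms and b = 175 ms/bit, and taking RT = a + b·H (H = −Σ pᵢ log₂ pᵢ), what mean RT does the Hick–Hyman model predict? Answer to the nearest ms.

571 ms

H = 0.17·log₂(1/0.17) + 0.14·log₂(1/0.14) + 0.24·log₂(1/0.24) + 0.25·log₂(1/0.25) + 0.20·log₂(1/0.20) = 2.2902 bits.
RT = 170 + 175 × 2.2902 = 570.79 ms.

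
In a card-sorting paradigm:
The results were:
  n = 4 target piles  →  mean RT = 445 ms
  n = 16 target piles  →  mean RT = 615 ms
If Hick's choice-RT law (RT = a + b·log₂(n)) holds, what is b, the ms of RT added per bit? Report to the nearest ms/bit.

The slope on a log₂ axis is (615 − 445) / (4 − 2) = 85 ms/bit.

85 ms/bit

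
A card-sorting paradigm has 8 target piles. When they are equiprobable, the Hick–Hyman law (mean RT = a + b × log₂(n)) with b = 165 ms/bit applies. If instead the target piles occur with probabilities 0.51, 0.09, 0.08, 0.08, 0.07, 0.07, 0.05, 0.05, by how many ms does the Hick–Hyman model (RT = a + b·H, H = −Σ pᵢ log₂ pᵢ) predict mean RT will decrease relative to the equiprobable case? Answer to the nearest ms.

106 ms

The RT saving is b·ΔH. Equiprobable H₀ = log₂(8) = 3.0000 bits; with the given probabilities H = 2.3604 bits.
b·(H₀ − H) = 165 × (3.0000 − 2.3604) = 105.53 ms.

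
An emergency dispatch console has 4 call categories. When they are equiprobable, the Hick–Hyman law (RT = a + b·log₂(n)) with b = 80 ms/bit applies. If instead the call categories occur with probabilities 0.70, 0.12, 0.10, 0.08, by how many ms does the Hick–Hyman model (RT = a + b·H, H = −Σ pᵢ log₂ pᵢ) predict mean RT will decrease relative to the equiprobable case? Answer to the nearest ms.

52 ms

Equiprobable entropy H₀ = log₂ 4 = 2.0000 bits.
Skewed entropy H = −Σ pᵢ log₂ pᵢ = 1.3510 bits.
ΔRT = b·(H₀ − H) = 80 × 0.6490 = 51.92 ms.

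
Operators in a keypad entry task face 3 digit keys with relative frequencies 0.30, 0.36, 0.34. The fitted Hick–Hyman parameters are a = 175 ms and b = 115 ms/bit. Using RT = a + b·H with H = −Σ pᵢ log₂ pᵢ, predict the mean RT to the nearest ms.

357 ms

Entropy contributions −pᵢ log₂ pᵢ: 0.5211, 0.5306, 0.5292; sum H = 1.5809 bits.
RT = a + bH = 175 + 115·1.5809 = 356.80 ms.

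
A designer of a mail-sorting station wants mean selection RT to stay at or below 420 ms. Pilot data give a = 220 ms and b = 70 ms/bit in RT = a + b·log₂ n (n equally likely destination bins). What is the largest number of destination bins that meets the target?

70·log₂ n ≤ 420 − 220 = 200, giving log₂ n ≤ 2.8571 and n ≤ 7.246. The largest whole number is 7.

7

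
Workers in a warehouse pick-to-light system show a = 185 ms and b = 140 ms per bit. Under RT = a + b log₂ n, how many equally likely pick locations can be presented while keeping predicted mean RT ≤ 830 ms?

24

Set 185 + 140·log₂ n ≤ 830 → log₂ n ≤ (830 − 185)/140 = 4.6071.
So n ≤ 2^4.6071 = 24.372; the largest integer n is 24.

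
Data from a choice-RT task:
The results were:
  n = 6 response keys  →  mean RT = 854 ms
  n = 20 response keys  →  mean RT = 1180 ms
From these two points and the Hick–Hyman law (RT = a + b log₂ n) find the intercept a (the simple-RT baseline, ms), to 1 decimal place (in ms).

Slope: b = (1180 − 854) / (log₂ 20 − log₂ 6) = 326/1.7370 = 187.684 ms/bit.
Intercept: a = 854 − 187.684·log₂(6) = 368.845 ms.

368.8 ms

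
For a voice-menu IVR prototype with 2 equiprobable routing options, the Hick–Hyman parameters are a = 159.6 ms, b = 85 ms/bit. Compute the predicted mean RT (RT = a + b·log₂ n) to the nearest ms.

log₂(2) = 1 bits, so RT = 159.6 + 85 × 1 ≈ 244.600 ms.

245 ms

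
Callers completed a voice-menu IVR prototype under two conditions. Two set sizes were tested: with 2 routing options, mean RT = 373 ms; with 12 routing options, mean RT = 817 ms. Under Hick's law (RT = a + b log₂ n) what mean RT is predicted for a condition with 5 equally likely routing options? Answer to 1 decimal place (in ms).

Fit slope and intercept:
  b = (817 − 373) / (log₂ 12 − log₂ 2) = 444 / (3.5850 − 1) = 171.763 ms/bit
  a = 373 − 171.763 × 1 = 201.237 ms
Then RT(5) = 201.237 + 171.763 × log₂ 5 = 201.237 + 171.763 × 2.3219 ≈ 600.058 ms.

600.1 ms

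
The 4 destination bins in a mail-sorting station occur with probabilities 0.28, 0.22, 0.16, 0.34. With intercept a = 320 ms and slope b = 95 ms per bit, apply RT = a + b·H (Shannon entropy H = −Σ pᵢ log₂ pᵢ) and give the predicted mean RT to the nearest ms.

505 ms

Entropy contributions −pᵢ log₂ pᵢ: 0.5142, 0.4806, 0.4230, 0.5292; sum H = 1.9470 bits.
RT = a + bH = 320 + 95·1.9470 = 504.96 ms.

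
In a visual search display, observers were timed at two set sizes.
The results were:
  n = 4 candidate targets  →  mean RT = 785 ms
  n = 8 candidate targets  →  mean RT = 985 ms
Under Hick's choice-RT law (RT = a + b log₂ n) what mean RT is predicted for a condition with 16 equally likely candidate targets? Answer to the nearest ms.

Solve the two-equation system in a and b:
  b = (985 − 785) / (log₂ 8 − log₂ 4) = 200 / (3 − 2) = 200 ms/bit
  a = 785 − 200 × 2 = 385 ms
Then RT(16) = 385 + 200 × log₂ 16 = 385 + 200 × 4 ≈ 1185.000 ms.

1185 ms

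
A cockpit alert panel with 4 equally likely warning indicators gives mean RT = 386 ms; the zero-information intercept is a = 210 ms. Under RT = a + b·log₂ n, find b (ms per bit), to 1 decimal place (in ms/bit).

88.0 ms/bit

log₂(4) = 2 bits.
b = (RT − a)/log₂ n = (386 − 210) / 2 = 88.000 ms/bit.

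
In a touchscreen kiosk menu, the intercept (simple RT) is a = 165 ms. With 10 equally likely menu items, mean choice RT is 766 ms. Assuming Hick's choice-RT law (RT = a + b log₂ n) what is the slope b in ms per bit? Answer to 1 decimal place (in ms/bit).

b = (766 − 165) / log₂(10) = 601 / 3.3219 = 180.919 ms/bit.

180.9 ms/bit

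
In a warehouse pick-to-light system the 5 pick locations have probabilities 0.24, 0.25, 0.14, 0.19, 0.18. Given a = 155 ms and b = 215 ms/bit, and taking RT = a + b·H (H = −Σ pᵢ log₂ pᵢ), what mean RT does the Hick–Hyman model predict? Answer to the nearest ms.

Entropy contributions −pᵢ log₂ pᵢ: 0.4941, 0.5000, 0.3971, 0.4552, 0.4453; sum H = 2.2918 bits.
RT = a + bH = 155 + 215·2.2918 = 647.73 ms.

648 ms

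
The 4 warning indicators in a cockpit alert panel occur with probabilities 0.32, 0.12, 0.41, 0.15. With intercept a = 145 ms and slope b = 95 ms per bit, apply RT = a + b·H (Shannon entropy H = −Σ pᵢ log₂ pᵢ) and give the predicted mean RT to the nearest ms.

H = 0.32·log₂(1/0.32) + 0.12·log₂(1/0.12) + 0.41·log₂(1/0.41) + 0.15·log₂(1/0.15) = 1.8310 bits.
RT = 145 + 95 × 1.8310 = 318.95 ms.

319 ms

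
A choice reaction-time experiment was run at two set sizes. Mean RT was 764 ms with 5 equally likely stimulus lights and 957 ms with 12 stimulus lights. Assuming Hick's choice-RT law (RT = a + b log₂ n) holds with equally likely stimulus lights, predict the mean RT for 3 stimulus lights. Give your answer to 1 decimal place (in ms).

651.4 ms

Fit slope and intercept:
  b = (957 − 764) / (log₂ 12 − log₂ 5) = 193 / (3.5850 − 2.3219) = 152.807 ms/bit
  a = 764 − 152.807 × 2.3219 = 409.194 ms
Then RT(3) = 409.194 + 152.807 × log₂ 3 = 409.194 + 152.807 × 1.5850 ≈ 651.387 ms.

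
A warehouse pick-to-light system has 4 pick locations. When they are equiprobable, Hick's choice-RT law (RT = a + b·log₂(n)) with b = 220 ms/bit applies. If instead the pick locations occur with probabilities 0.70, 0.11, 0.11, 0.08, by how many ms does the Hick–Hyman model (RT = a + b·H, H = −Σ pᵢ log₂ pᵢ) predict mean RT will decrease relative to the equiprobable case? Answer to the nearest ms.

142 ms

The RT saving is b·ΔH. Equiprobable H₀ = log₂(4) = 2.0000 bits; with the given probabilities H = 1.3523 bits.
b·(H₀ − H) = 220 × (2.0000 − 1.3523) = 142.50 ms.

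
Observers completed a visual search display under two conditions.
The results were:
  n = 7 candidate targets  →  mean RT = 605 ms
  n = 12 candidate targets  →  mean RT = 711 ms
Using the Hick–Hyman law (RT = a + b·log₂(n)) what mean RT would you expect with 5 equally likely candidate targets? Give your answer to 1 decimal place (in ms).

538.8 ms

Solve the two-equation system in a and b:
  b = (711 − 605) / (log₂ 12 − log₂ 7) = 106 / (3.5850 − 2.8074) = 136.316 ms/bit
  a = 605 − 136.316 × 2.8074 = 222.314 ms
Then RT(5) = 222.314 + 136.316 × log₂ 5 = 222.314 + 136.316 × 2.3219 ≈ 538.829 ms.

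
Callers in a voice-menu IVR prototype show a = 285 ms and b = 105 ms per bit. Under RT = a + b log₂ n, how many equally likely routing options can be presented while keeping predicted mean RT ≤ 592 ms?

7

105·log₂ n ≤ 592 − 285 = 307, giving log₂ n ≤ 2.9238 and n ≤ 7.588. The largest whole number is 7.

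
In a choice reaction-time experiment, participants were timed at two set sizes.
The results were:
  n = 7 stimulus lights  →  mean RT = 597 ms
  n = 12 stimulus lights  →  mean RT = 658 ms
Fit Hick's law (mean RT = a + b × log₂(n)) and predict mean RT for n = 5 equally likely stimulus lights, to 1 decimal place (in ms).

Solve the two-equation system in a and b:
  b = (658 − 597) / (log₂ 12 − log₂ 7) = 61 / (3.5850 − 2.8074) = 78.446 ms/bit
  a = 597 − 78.446 × 2.8074 = 376.775 ms
Then RT(5) = 376.775 + 78.446 × log₂ 5 = 376.775 + 78.446 × 2.3219 ≈ 558.920 ms.

558.9 ms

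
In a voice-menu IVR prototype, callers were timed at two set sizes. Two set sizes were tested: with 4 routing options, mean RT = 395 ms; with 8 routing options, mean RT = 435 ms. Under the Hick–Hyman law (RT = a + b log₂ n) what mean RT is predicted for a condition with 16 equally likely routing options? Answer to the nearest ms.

Solve the two-equation system in a and b:
  b = (435 − 395) / (log₂ 8 − log₂ 4) = 40 / (3 − 2) = 40 ms/bit
  a = 395 − 40 × 2 = 315 ms
Then RT(16) = 315 + 40 × log₂ 16 = 315 + 40 × 4 ≈ 475.000 ms.

475 ms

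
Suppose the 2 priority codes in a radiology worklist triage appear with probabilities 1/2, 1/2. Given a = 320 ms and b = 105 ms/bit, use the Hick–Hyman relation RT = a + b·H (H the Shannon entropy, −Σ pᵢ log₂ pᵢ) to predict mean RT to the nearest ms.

H = −Σ pᵢ log₂ pᵢ = 0.5·1 + 0.5·1 = 1.000 bits.
RT = 320 + 105 × 1.000 = 425.00 ms.

425 ms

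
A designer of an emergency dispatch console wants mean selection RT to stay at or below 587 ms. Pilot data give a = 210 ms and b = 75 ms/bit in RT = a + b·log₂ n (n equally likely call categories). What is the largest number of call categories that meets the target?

Information budget: (587 − 210)/75 = 5.0267 bits, so n ≤ 2^5.0267 = 32.597 → at most 32.

32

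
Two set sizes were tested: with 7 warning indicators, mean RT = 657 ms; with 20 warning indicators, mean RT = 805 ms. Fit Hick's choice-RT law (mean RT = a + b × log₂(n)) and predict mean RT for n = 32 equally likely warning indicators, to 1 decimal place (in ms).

871.3 ms

With log₂ n on the abscissa the relation is linear; from the two conditions:
  b = (805 − 657) / (log₂ 20 − log₂ 7) = 148 / (4.3219 − 2.8074) = 97.717 ms/bit
  a = 657 − 97.717 × 2.8074 = 382.673 ms
Then RT(32) = 382.673 + 97.717 × log₂ 32 = 382.673 + 97.717 × 5 ≈ 871.259 ms.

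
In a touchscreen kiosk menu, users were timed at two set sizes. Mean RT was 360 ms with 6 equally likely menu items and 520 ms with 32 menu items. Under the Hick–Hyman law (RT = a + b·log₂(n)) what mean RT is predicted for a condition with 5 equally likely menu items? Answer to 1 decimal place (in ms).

342.6 ms

With log₂ n on the abscissa the relation is linear; from the two conditions:
  b = (520 − 360) / (log₂ 32 − log₂ 6) = 160 / (5 − 2.5850) = 66.252 ms/bit
  a = 360 − 66.252 × 2.5850 = 188.742 ms
Then RT(5) = 188.742 + 66.252 × log₂ 5 = 188.742 + 66.252 × 2.3219 ≈ 342.574 ms.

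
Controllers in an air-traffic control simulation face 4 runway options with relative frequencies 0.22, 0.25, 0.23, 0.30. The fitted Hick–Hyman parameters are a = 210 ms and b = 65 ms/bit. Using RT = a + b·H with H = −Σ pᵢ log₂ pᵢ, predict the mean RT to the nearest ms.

339 ms

Entropy contributions −pᵢ log₂ pᵢ: 0.4806, 0.5000, 0.4877, 0.5211; sum H = 1.9893 bits.
RT = a + bH = 210 + 65·1.9893 = 339.31 ms.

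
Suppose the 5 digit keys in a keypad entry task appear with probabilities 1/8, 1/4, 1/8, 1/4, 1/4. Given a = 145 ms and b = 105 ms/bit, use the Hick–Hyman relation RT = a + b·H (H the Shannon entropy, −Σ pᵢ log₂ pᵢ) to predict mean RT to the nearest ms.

H = −Σ pᵢ log₂ pᵢ = 0.125·3 + 0.25·2 + 0.125·3 + 0.25·2 + 0.25·2 = 2.250 bits.
RT = 145 + 105 × 2.250 = 381.25 ms.

381 ms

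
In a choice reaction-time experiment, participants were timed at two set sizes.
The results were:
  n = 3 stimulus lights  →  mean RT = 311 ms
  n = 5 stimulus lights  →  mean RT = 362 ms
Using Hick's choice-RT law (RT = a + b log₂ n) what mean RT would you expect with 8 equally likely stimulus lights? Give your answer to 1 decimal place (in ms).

408.9 ms

Fit slope and intercept:
  b = (362 − 311) / (log₂ 5 − log₂ 3) = 51 / (2.3219 − 1.5850) = 69.203 ms/bit
  a = 311 − 69.203 × 1.5850 = 201.316 ms
Then RT(8) = 201.316 + 69.203 × log₂ 8 = 201.316 + 69.203 × 3 ≈ 408.924 ms.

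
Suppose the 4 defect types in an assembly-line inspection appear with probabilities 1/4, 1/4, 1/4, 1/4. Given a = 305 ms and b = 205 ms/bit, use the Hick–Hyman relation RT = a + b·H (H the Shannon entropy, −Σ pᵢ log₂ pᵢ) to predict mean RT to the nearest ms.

Each term −pᵢ log₂ pᵢ: 0.25·2 + 0.25·2 + 0.25·2 + 0.25·2; summed, H = 2.000 bits.
Mean RT = a + bH = 305 + 205·2.000 = 715.00 ms.

715 ms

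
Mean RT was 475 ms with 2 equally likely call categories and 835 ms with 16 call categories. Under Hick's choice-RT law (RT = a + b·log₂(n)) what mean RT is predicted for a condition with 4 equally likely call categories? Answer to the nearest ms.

595 ms

RT is linear in log₂ n, so two points fix the line:
  b = (835 − 475) / (log₂ 16 − log₂ 2) = 360 / (4 − 1) = 120 ms/bit
  a = 475 − 120 × 1 = 355 ms
Then RT(4) = 355 + 120 × log₂ 4 = 355 + 120 × 2 ≈ 595.000 ms.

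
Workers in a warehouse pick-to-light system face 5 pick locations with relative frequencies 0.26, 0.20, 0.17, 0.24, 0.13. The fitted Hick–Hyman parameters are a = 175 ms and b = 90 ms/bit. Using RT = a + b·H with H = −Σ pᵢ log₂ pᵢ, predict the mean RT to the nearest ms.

380 ms

H = 0.26·log₂(1/0.26) + 0.20·log₂(1/0.20) + 0.17·log₂(1/0.17) + 0.24·log₂(1/0.24) + 0.13·log₂(1/0.13) = 2.2810 bits.
RT = 175 + 90 × 2.2810 = 380.29 ms.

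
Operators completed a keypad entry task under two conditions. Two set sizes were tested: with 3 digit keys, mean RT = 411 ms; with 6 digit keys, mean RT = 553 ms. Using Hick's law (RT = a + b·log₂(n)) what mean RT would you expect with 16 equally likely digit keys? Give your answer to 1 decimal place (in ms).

753.9 ms

With log₂ n on the abscissa the relation is linear; from the two conditions:
  b = (553 − 411) / (log₂ 6 − log₂ 3) = 142 / (2.5850 − 1.5850) = 142.000 ms/bit
  a = 411 − 142.000 × 1.5850 = 185.935 ms
Then RT(16) = 185.935 + 142.000 × log₂ 16 = 185.935 + 142.000 × 4 ≈ 753.935 ms.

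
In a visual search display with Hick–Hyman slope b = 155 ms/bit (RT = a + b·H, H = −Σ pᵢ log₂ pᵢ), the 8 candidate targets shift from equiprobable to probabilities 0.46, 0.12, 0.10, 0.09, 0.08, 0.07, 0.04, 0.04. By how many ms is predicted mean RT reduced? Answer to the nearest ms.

84 ms

Equiprobable entropy H₀ = log₂ 8 = 3.0000 bits.
Skewed entropy H = −Σ pᵢ log₂ pᵢ = 2.4588 bits.
ΔRT = b·(H₀ − H) = 155 × 0.5412 = 83.88 ms.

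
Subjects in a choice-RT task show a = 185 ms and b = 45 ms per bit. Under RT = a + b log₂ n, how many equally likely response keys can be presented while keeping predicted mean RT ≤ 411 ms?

32

Information budget: (411 − 185)/45 = 5.0222 bits, so n ≤ 2^5.0222 = 32.497 → at most 32.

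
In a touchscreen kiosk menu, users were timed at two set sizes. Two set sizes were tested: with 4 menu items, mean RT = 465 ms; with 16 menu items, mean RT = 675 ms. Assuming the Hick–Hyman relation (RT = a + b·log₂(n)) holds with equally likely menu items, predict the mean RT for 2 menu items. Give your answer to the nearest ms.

With log₂ n on the abscissa the relation is linear; from the two conditions:
  b = (675 − 465) / (log₂ 16 − log₂ 4) = 210 / (4 − 2) = 105 ms/bit
  a = 465 − 105 × 2 = 255 ms
Then RT(2) = 255 + 105 × log₂ 2 = 255 + 105 × 1 ≈ 360.000 ms.

360 ms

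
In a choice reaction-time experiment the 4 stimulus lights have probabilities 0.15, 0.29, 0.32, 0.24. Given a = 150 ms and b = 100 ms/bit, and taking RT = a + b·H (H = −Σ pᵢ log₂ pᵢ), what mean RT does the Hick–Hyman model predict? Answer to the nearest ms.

345 ms

Entropy contributions −pᵢ log₂ pᵢ: 0.4105, 0.5179, 0.5260, 0.4941; sum H = 1.9486 bits.
RT = a + bH = 150 + 100·1.9486 = 344.86 ms.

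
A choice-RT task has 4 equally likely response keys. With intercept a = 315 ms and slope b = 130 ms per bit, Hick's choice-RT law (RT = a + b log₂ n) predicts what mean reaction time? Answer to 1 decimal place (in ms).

log₂(4) = 2 bits, so RT = 315 + 130 × 2 ≈ 575.000 ms.

575.0 ms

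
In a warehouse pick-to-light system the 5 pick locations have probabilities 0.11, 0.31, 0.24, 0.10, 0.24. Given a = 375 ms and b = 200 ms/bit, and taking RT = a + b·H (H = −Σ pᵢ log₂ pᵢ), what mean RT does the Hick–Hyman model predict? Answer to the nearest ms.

814 ms

Entropy contributions −pᵢ log₂ pᵢ: 0.3503, 0.5238, 0.4941, 0.3322, 0.4941; sum H = 2.1945 bits.
RT = a + bH = 375 + 200·2.1945 = 813.91 ms.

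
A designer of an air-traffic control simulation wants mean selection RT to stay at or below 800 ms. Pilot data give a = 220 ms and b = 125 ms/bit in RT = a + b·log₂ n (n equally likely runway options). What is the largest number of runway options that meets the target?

Information budget: (800 − 220)/125 = 4.6400 bits, so n ≤ 2^4.6400 = 24.933 → at most 24.

24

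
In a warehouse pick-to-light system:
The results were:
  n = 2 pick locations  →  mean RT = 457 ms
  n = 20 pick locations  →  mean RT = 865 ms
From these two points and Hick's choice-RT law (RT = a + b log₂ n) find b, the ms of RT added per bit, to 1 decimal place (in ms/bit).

122.8 ms/bit

The slope on a log₂ axis is (865 − 457) / (4.3219 − 1) = 122.820 ms/bit.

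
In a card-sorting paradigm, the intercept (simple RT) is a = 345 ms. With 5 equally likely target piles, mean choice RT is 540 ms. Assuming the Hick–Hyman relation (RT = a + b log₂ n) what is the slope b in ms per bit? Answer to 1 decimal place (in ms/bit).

b = (540 − 345) / log₂(5) = 195 / 2.3219 = 83.982 ms/bit.

84.0 ms/bit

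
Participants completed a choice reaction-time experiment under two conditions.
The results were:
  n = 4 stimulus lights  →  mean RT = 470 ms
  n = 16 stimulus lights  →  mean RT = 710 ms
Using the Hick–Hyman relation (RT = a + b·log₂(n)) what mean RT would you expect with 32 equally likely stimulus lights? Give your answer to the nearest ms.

With log₂ n on the abscissa the relation is linear; from the two conditions:
  b = (710 − 470) / (log₂ 16 − log₂ 4) = 240 / (4 − 2) = 120 ms/bit
  a = 470 − 120 × 2 = 230 ms
Then RT(32) = 230 + 120 × log₂ 32 = 230 + 120 × 5 ≈ 830.000 ms.

830 ms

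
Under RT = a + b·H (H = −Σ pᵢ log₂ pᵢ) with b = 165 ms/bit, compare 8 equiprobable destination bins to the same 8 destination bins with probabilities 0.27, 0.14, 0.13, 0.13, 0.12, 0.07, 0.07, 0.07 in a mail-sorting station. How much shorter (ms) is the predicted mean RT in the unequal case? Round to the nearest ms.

26 ms

The RT saving is b·ΔH. Equiprobable H₀ = log₂(8) = 3.0000 bits; with the given probabilities H = 2.8452 bits.
b·(H₀ − H) = 165 × (3.0000 − 2.8452) = 25.55 ms.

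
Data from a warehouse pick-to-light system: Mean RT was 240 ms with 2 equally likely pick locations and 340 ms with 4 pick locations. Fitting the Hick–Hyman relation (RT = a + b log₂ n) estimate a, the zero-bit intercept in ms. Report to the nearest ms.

140 ms

Slope: b = (340 − 240) / (log₂ 4 − log₂ 2) = 100/1.0000 = 100 ms/bit.
a = RT₁ − b·log₂ n₁ = 240 − 100 × 1 = 140.000 ms.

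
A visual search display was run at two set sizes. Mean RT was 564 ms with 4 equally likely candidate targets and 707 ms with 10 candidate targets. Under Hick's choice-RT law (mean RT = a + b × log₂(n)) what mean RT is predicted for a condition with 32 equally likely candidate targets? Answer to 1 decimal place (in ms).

888.5 ms

Solve the two-equation system in a and b:
  b = (707 − 564) / (log₂ 10 − log₂ 4) = 143 / (3.3219 − 2) = 108.175 ms/bit
  a = 564 − 108.175 × 2 = 347.649 ms
Then RT(32) = 347.649 + 108.175 × log₂ 32 = 347.649 + 108.175 × 5 ≈ 888.526 ms.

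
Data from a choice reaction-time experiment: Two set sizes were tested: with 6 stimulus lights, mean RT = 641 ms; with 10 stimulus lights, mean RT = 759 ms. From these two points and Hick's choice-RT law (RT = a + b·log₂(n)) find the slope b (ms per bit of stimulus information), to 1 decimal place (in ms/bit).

160.1 ms/bit

b = (RT₂ − RT₁)/(log₂ n₂ − log₂ n₁) = (759 − 641)/(3.3219 − 2.5850) = 160.116 ms/bit.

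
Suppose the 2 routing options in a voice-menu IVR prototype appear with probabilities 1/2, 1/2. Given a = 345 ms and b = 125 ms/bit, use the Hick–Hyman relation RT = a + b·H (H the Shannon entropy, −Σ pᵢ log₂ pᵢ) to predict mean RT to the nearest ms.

H = −Σ pᵢ log₂ pᵢ = 0.5·1 + 0.5·1 = 1.000 bits.
RT = 345 + 125 × 1.000 = 470.00 ms.

470 ms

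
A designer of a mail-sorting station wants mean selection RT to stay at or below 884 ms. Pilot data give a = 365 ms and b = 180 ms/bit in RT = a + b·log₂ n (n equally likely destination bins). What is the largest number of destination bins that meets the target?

7

Set 365 + 180·log₂ n ≤ 884 → log₂ n ≤ (884 − 365)/180 = 2.8833.
So n ≤ 2^2.8833 = 7.379; the largest integer n is 7.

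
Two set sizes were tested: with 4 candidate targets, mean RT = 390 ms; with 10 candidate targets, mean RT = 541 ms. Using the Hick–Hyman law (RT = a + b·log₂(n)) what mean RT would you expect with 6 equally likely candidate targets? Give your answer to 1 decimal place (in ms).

456.8 ms

RT is linear in log₂ n, so two points fix the line:
  b = (541 − 390) / (log₂ 10 − log₂ 4) = 151 / (3.3219 − 2) = 114.227 ms/bit
  a = 390 − 114.227 × 2 = 161.546 ms
Then RT(6) = 161.546 + 114.227 × log₂ 6 = 161.546 + 114.227 × 2.5850 ≈ 456.819 ms.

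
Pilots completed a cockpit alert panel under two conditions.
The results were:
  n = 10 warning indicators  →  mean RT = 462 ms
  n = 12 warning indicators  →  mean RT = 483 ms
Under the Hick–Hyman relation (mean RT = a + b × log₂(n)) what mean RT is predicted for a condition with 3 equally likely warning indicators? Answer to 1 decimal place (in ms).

Solve the two-equation system in a and b:
  b = (483 − 462) / (log₂ 12 − log₂ 10) = 21 / (3.5850 − 3.3219) = 79.837 ms/bit
  a = 462 − 79.837 × 3.3219 = 196.786 ms
Then RT(3) = 196.786 + 79.837 × log₂ 3 = 196.786 + 79.837 × 1.5850 ≈ 323.325 ms.

323.3 ms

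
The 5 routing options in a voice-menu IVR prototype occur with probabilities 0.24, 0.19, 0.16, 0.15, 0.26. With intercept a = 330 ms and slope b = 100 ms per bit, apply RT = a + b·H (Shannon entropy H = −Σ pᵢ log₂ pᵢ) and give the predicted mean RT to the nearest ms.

Entropy contributions −pᵢ log₂ pᵢ: 0.4941, 0.4552, 0.4230, 0.4105, 0.5053; sum H = 2.2882 bits.
RT = a + bH = 330 + 100·2.2882 = 558.82 ms.

559 ms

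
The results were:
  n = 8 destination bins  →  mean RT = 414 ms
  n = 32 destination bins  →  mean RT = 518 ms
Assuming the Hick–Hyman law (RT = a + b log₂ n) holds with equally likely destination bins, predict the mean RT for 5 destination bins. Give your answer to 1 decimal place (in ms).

378.7 ms

Fit slope and intercept:
  b = (518 − 414) / (log₂ 32 − log₂ 8) = 104 / (5 − 3) = 52.000 ms/bit
  a = 414 − 52.000 × 3 = 258.000 ms
Then RT(5) = 258.000 + 52.000 × log₂ 5 = 258.000 + 52.000 × 2.3219 ≈ 378.740 ms.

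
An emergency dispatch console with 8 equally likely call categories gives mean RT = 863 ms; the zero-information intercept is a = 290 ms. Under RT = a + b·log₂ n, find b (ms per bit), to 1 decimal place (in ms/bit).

191.0 ms/bit

log₂(8) = 3 bits.
b = (RT − a)/log₂ n = (863 − 290) / 3 = 191.000 ms/bit.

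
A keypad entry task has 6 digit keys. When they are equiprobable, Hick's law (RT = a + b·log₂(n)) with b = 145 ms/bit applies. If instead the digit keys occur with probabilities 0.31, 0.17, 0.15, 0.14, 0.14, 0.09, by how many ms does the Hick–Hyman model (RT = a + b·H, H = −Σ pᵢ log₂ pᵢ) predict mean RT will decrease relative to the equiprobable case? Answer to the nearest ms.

The RT saving is b·ΔH. Equiprobable H₀ = log₂(6) = 2.5850 bits; with the given probabilities H = 2.4758 bits.
b·(H₀ − H) = 145 × (2.5850 − 2.4758) = 15.83 ms.

16 ms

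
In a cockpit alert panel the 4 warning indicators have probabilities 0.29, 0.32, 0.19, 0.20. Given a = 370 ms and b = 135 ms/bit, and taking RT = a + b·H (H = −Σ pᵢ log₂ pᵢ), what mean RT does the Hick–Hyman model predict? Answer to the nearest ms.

635 ms

Entropy contributions −pᵢ log₂ pᵢ: 0.5179, 0.5260, 0.4552, 0.4644; sum H = 1.9635 bits.
RT = a + bH = 370 + 135·1.9635 = 635.08 ms.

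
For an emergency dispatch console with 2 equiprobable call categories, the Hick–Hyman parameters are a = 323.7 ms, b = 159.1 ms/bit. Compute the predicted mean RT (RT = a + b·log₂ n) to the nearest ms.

log₂(2) = 1 bits, so RT = 323.7 + 159.1 × 1 ≈ 482.800 ms.

483 ms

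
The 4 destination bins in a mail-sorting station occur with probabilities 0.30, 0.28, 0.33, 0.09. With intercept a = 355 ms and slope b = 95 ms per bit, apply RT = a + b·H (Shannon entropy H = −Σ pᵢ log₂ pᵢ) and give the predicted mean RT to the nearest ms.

Entropy contributions −pᵢ log₂ pᵢ: 0.5211, 0.5142, 0.5278, 0.3127; sum H = 1.8758 bits.
RT = a + bH = 355 + 95·1.8758 = 533.20 ms.

533 ms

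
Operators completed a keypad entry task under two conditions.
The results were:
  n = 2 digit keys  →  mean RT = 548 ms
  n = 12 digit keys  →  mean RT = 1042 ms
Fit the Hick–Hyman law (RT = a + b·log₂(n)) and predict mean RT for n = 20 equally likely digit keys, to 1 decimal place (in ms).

1182.8 ms

Fit slope and intercept:
  b = (1042 − 548) / (log₂ 12 − log₂ 2) = 494 / (3.5850 − 1) = 191.105 ms/bit
  a = 548 − 191.105 × 1 = 356.895 ms
Then RT(20) = 356.895 + 191.105 × log₂ 20 = 356.895 + 191.105 × 4.3219 ≈ 1182.838 ms.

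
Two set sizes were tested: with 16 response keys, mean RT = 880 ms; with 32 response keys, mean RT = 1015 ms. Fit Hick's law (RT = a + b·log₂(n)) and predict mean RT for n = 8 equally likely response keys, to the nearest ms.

With log₂ n on the abscissa the relation is linear; from the two conditions:
  b = (1015 − 880) / (log₂ 32 − log₂ 16) = 135 / (5 − 4) = 135 ms/bit
  a = 880 − 135 × 4 = 340 ms
Then RT(8) = 340 + 135 × log₂ 8 = 340 + 135 × 3 ≈ 745.000 ms.

745 ms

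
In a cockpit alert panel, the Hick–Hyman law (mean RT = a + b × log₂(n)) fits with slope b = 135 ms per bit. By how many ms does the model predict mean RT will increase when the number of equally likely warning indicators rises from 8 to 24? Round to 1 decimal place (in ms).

214.0 ms

Only the slope matters, since a is common to both: ΔRT = b·log₂(n₂/n₁).
log₂(24) − log₂(8) = 4.5850 − 3 = 1.5850.
ΔRT = 135 × 1.5850 = 213.970 ms.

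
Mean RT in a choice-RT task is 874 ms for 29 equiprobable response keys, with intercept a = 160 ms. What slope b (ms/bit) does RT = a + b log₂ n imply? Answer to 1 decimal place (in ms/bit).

147.0 ms/bit

b = (874 − 160) / log₂(29) = 714 / 4.8580 = 146.975 ms/bit.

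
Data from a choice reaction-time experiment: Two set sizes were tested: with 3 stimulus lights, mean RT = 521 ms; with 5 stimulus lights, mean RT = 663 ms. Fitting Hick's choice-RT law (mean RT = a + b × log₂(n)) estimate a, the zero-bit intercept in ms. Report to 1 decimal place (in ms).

Slope: b = (663 − 521) / (log₂ 5 − log₂ 3) = 142/0.7370 = 192.682 ms/bit.
Intercept: a = 521 − 192.682·log₂(3) = 215.606 ms.

215.6 ms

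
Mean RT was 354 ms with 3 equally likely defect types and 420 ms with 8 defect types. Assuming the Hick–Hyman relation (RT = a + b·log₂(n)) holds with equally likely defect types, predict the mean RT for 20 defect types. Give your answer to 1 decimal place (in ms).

481.7 ms

Solve the two-equation system in a and b:
  b = (420 − 354) / (log₂ 8 − log₂ 3) = 66 / (3 − 1.5850) = 46.642 ms/bit
  a = 354 − 46.642 × 1.5850 = 280.074 ms
Then RT(20) = 280.074 + 46.642 × log₂ 20 = 280.074 + 46.642 × 4.3219 ≈ 481.657 ms.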